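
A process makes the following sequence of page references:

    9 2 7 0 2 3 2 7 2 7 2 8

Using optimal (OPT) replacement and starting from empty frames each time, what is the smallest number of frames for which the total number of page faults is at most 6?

3

f=1: 12 faults
f=2: 7 faults
f=3: 6 faults
f=4: 6 faults
f=5: 6 faults
f=6: 6 faults
Smallest f with faults ≤ 6 is 3.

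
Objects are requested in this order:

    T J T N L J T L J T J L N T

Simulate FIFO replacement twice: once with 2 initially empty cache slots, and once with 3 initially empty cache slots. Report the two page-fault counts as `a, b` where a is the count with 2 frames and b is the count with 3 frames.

12, 7

2 frames: F F . F F F F F F F . F F F → 12 faults.
3 frames: F F . F F . F . F . . . F . → 7 faults.
7 < 12: adding a frame reduced faults, as is typical.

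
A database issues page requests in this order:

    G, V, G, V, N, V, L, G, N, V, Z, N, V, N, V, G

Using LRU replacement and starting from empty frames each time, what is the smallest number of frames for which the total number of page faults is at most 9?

f=1: 16 faults
f=2: 11 faults
f=3: 9 faults
f=4: 5 faults
f=5: 5 faults
Smallest f with faults ≤ 9 is 3.

3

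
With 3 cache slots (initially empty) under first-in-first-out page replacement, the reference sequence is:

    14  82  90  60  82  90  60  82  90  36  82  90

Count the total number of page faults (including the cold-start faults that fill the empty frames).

14 -> miss, frames (14)
82 -> miss, frames (14 82)
90 -> miss, frames (14 82 90)
60 -> miss, evict 14, frames (82 90 60)
82 -> hit
90 -> hit
60 -> hit
82 -> hit
90 -> hit
36 -> miss, evict 82, frames (90 60 36)
82 -> miss, evict 90, frames (60 36 82)
90 -> miss, evict 60, frames (36 82 90)
Page faults: 7.

7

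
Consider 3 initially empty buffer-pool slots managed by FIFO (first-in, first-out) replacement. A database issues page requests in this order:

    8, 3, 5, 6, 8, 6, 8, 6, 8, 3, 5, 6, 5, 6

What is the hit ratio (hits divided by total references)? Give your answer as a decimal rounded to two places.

0.43

8 → miss, frames [8]
3 → miss, frames [8, 3]
5 → miss, frames [8, 3, 5]
6 → miss, evict 8, frames [3, 5, 6]
8 → miss, evict 3, frames [5, 6, 8]
6 → hit
8 → hit
6 → hit
8 → hit
3 → miss, evict 5, frames [6, 8, 3]
5 → miss, evict 6, frames [8, 3, 5]
6 → miss, evict 8, frames [3, 5, 6]
5 → hit
6 → hit
Hits: 6 of 14 references → 6/14 = 0.4286.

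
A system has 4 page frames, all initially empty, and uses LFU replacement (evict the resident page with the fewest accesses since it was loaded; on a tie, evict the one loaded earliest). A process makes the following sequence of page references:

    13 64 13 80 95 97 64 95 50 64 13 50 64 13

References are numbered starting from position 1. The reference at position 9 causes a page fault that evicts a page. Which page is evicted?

pos 1: 13 -> miss, frames {13}
pos 2: 64 -> miss, frames {13,64}
pos 3: 13 -> hit
pos 4: 80 -> miss, frames {13,64,80}
pos 5: 95 -> miss, frames {13,64,80,95}
pos 6: 97 -> miss, evict 64, frames {13,80,95,97}
pos 7: 64 -> miss, evict 80, frames {13,95,97,64}
pos 8: 95 -> hit
pos 9: 50 -> miss, evict 97, frames {13,95,64,50}
At position 9, page 97 is evicted.

97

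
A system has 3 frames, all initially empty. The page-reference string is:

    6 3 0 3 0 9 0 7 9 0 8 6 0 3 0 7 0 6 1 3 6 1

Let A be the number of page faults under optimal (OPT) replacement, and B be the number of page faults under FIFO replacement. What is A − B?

Under OPT: F F F . . F . F . . F F . F . . . F F . . . → 10 faults.
Under FIFO: F F F . . F . F . . F F F F . F . F F F . . → 13 faults.
A − B = 10 − 13 = -3.

-3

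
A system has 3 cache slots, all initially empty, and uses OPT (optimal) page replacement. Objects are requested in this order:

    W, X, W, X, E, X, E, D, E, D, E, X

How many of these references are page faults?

W → miss, frames {W}
X → miss, frames {W,X}
W → hit
X → hit
E → miss, frames {W,X,E}
X → hit
E → hit
D → miss, evict W, frames {X,E,D}
E → hit
D → hit
E → hit
X → hit
Page faults: 4.

4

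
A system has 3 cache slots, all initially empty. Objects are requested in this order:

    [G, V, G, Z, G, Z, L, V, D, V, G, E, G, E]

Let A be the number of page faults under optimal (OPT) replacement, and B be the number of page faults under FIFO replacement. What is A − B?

Under OPT: F F . F . . F . F . . F . . → 6 faults.
Under FIFO: F F . F . . F . F F F F . . → 8 faults.
A − B = 6 − 8 = -2.

-2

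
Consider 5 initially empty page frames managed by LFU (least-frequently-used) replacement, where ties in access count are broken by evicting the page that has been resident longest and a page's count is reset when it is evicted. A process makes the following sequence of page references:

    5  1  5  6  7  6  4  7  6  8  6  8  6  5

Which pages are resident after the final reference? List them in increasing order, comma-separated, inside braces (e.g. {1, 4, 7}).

5 -> fault, frames {5}
1 -> fault, frames {5,1}
5 -> hit
6 -> fault, frames {5,1,6}
7 -> fault, frames {5,1,6,7}
6 -> hit
4 -> fault, frames {5,1,6,7,4}
7 -> hit
6 -> hit
8 -> fault, evict 1, frames {5,6,7,4,8}
6 -> hit
8 -> hit
6 -> hit
5 -> hit

{4, 5, 6, 7, 8}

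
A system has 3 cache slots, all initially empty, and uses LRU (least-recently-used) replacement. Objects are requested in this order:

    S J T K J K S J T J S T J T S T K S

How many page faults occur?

S: fault, frames {S}
J: fault, frames {S,J}
T: fault, frames {S,J,T}
K: fault, evict S, frames {J,T,K}
J: hit
K: hit
S: fault, evict T, frames {J,K,S}
J: hit
T: fault, evict K, frames {S,J,T}
J: hit
S: hit
T: hit
J: hit
T: hit
S: hit
T: hit
K: fault, evict J, frames {S,T,K}
S: hit
Page faults: 7.

7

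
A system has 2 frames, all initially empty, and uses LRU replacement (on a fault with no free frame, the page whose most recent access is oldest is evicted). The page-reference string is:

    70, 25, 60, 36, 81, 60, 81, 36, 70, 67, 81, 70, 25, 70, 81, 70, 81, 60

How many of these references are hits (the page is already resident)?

4

70 → miss, frames (70)
25 → miss, frames (70 25)
60 → miss, evict 70, frames (25 60)
36 → miss, evict 25, frames (60 36)
81 → miss, evict 60, frames (36 81)
60 → miss, evict 36, frames (81 60)
81 → hit
36 → miss, evict 60, frames (81 36)
70 → miss, evict 81, frames (36 70)
67 → miss, evict 36, frames (70 67)
81 → miss, evict 70, frames (67 81)
70 → miss, evict 67, frames (81 70)
25 → miss, evict 81, frames (70 25)
70 → hit
81 → miss, evict 25, frames (70 81)
70 → hit
81 → hit
60 → miss, evict 70, frames (81 60)
Hits: 4.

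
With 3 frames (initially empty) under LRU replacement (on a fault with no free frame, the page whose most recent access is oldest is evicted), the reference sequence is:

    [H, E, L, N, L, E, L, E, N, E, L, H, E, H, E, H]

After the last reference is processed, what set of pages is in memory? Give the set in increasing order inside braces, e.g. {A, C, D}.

H -> miss, frames {H}
E -> miss, frames {H,E}
L -> miss, frames {H,E,L}
N -> miss, evict H, frames {E,L,N}
L -> hit
E -> hit
L -> hit
E -> hit
N -> hit
E -> hit
L -> hit
H -> miss, evict N, frames {E,L,H}
E -> hit
H -> hit
E -> hit
H -> hit

{E, H, L}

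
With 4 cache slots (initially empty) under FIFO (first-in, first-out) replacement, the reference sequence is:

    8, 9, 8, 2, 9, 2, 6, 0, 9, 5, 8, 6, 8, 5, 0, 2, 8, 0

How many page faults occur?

8

8 -> fault, frames (8)
9 -> fault, frames (8 9)
8 -> hit
2 -> fault, frames (8 9 2)
9 -> hit
2 -> hit
6 -> fault, frames (8 9 2 6)
0 -> fault, evict 8, frames (9 2 6 0)
9 -> hit
5 -> fault, evict 9, frames (2 6 0 5)
8 -> fault, evict 2, frames (6 0 5 8)
6 -> hit
8 -> hit
5 -> hit
0 -> hit
2 -> fault, evict 6, frames (0 5 8 2)
8 -> hit
0 -> hit
Page faults: 8.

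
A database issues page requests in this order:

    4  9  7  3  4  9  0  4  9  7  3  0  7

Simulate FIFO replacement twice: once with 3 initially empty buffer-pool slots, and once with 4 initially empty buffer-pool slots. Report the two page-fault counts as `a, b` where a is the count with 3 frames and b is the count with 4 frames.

3 frames: F F F F F F F . . F F . . → 9 faults.
4 frames: F F F F . . F F F F F F . → 10 faults.
10 > 9: adding a frame increased faults — Belady's anomaly.

9, 10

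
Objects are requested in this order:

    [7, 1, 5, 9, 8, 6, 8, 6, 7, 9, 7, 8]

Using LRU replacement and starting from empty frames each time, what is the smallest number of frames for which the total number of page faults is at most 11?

2

f=1: 12 faults
f=2: 9 faults
f=3: 9 faults
f=4: 7 faults
f=5: 7 faults
f=6: 6 faults
Smallest f with faults ≤ 11 is 2.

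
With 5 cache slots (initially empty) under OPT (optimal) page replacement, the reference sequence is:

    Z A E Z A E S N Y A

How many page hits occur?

4

Z → fault, frames (Z)
A → fault, frames (Z A)
E → fault, frames (Z A E)
Z → hit
A → hit
E → hit
S → fault, frames (Z A E S)
N → fault, frames (Z A E S N)
Y → fault, evict N, frames (Z A E S Y)
A → hit
Hits: 4.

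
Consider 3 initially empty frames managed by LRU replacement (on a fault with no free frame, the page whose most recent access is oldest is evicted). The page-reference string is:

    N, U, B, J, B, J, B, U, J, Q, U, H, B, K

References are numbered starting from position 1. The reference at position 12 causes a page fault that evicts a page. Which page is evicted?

pos 1: N → fault, frames {N}
pos 2: U → fault, frames {N,U}
pos 3: B → fault, frames {N,U,B}
pos 4: J → fault, evict N, frames {U,B,J}
pos 5: B → hit
pos 6: J → hit
pos 7: B → hit
pos 8: U → hit
pos 9: J → hit
pos 10: Q → fault, evict B, frames {U,J,Q}
pos 11: U → hit
pos 12: H → fault, evict J, frames {Q,U,H}
At position 12, page J is evicted.

J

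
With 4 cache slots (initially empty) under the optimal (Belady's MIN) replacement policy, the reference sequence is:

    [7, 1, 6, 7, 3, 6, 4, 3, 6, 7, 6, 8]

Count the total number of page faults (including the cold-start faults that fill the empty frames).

7 → fault, frames (7)
1 → fault, frames (7 1)
6 → fault, frames (7 1 6)
7 → hit
3 → fault, frames (7 1 6 3)
6 → hit
4 → fault, evict 1, frames (7 6 3 4)
3 → hit
6 → hit
7 → hit
6 → hit
8 → fault, evict 4, frames (7 6 3 8)
Page faults: 6.

6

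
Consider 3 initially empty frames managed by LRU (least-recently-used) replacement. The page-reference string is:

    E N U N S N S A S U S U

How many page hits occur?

E → miss, frames (E)
N → miss, frames (E N)
U → miss, frames (E N U)
N → hit
S → miss, evict E, frames (U N S)
N → hit
S → hit
A → miss, evict U, frames (N S A)
S → hit
U → miss, evict N, frames (A S U)
S → hit
U → hit
Hits: 6.

6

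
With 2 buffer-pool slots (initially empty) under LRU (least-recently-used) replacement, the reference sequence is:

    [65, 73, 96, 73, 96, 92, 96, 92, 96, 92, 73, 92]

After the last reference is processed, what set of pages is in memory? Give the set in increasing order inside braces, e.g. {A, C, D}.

65: miss, frames {65}
73: miss, frames {65,73}
96: miss, evict 65, frames {73,96}
73: hit
96: hit
92: miss, evict 73, frames {96,92}
96: hit
92: hit
96: hit
92: hit
73: miss, evict 96, frames {92,73}
92: hit

{73, 92}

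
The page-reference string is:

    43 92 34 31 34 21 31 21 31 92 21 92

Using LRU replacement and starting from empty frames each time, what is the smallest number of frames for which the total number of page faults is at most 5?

f=1: 12 faults
f=2: 8 faults
f=3: 6 faults
f=4: 5 faults
f=5: 5 faults
Smallest f with faults ≤ 5 is 4.

4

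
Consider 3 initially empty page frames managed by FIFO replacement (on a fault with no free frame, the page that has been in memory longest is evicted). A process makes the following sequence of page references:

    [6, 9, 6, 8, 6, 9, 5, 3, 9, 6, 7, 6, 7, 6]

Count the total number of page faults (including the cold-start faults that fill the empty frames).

8

6 -> miss, frames (6)
9 -> miss, frames (6 9)
6 -> hit
8 -> miss, frames (6 9 8)
6 -> hit
9 -> hit
5 -> miss, evict 6, frames (9 8 5)
3 -> miss, evict 9, frames (8 5 3)
9 -> miss, evict 8, frames (5 3 9)
6 -> miss, evict 5, frames (3 9 6)
7 -> miss, evict 3, frames (9 6 7)
6 -> hit
7 -> hit
6 -> hit
Page faults: 8.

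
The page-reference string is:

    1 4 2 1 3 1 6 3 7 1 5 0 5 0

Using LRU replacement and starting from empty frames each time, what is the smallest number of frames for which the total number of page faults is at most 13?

2

f=1: 14 faults
f=2: 11 faults
f=3: 9 faults
f=4: 8 faults
f=5: 8 faults
f=6: 8 faults
f=7: 8 faults
f=8: 8 faults
Smallest f with faults ≤ 13 is 2.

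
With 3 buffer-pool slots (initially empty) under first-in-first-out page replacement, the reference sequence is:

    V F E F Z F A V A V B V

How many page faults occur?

V: fault, frames {V}
F: fault, frames {V,F}
E: fault, frames {V,F,E}
F: hit
Z: fault, evict V, frames {F,E,Z}
F: hit
A: fault, evict F, frames {E,Z,A}
V: fault, evict E, frames {Z,A,V}
A: hit
V: hit
B: fault, evict Z, frames {A,V,B}
V: hit
Page faults: 7.

7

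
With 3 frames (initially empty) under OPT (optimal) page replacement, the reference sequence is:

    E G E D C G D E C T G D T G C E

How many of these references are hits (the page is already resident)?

E: fault, frames [E]
G: fault, frames [E, G]
E: hit
D: fault, frames [E, G, D]
C: fault, evict E, frames [G, D, C]
G: hit
D: hit
E: fault, evict D, frames [G, C, E]
C: hit
T: fault, evict E, frames [G, C, T]
G: hit
D: fault, evict C, frames [G, T, D]
T: hit
G: hit
C: fault, evict D, frames [G, T, C]
E: fault, evict C, frames [G, T, E]
Hits: 7.

7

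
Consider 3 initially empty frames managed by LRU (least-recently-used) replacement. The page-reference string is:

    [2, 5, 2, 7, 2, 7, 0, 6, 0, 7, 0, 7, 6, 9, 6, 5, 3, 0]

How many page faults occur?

9

2 → miss, frames {2}
5 → miss, frames {2,5}
2 → hit
7 → miss, frames {5,2,7}
2 → hit
7 → hit
0 → miss, evict 5, frames {2,7,0}
6 → miss, evict 2, frames {7,0,6}
0 → hit
7 → hit
0 → hit
7 → hit
6 → hit
9 → miss, evict 0, frames {7,6,9}
6 → hit
5 → miss, evict 7, frames {9,6,5}
3 → miss, evict 9, frames {6,5,3}
0 → miss, evict 6, frames {5,3,0}
Page faults: 9.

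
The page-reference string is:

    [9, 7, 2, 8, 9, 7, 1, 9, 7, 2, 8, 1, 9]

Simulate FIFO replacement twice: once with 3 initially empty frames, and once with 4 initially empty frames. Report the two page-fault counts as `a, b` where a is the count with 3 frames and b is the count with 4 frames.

3 frames: F F F F F F F . . F F . F → 10 faults.
4 frames: F F F F . . F F F F F F F → 11 faults.
11 > 10: adding a frame increased faults — Belady's anomaly.

10, 11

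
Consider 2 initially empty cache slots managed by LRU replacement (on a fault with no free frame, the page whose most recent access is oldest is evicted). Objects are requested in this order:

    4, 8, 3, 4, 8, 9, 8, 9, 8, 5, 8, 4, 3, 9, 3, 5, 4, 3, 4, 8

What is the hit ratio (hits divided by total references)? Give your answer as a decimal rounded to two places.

4 → miss, frames [4]
8 → miss, frames [4, 8]
3 → miss, evict 4, frames [8, 3]
4 → miss, evict 8, frames [3, 4]
8 → miss, evict 3, frames [4, 8]
9 → miss, evict 4, frames [8, 9]
8 → hit
9 → hit
8 → hit
5 → miss, evict 9, frames [8, 5]
8 → hit
4 → miss, evict 5, frames [8, 4]
3 → miss, evict 8, frames [4, 3]
9 → miss, evict 4, frames [3, 9]
3 → hit
5 → miss, evict 9, frames [3, 5]
4 → miss, evict 3, frames [5, 4]
3 → miss, evict 5, frames [4, 3]
4 → hit
8 → miss, evict 3, frames [4, 8]
Hits: 6 of 20 references → 6/20 = 0.3000.

0.30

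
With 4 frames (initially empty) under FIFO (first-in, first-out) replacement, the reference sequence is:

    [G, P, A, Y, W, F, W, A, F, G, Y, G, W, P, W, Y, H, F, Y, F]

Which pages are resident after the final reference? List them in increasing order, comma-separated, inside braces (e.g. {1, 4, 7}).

{F, H, P, Y}

G → miss, frames (G)
P → miss, frames (G P)
A → miss, frames (G P A)
Y → miss, frames (G P A Y)
W → miss, evict G, frames (P A Y W)
F → miss, evict P, frames (A Y W F)
W → hit
A → hit
F → hit
G → miss, evict A, frames (Y W F G)
Y → hit
G → hit
W → hit
P → miss, evict Y, frames (W F G P)
W → hit
Y → miss, evict W, frames (F G P Y)
H → miss, evict F, frames (G P Y H)
F → miss, evict G, frames (P Y H F)
Y → hit
F → hit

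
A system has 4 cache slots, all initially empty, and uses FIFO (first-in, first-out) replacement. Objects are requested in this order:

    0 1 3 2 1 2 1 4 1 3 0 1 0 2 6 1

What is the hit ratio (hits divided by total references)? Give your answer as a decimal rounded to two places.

0 → miss, frames {0}
1 → miss, frames {0,1}
3 → miss, frames {0,1,3}
2 → miss, frames {0,1,3,2}
1 → hit
2 → hit
1 → hit
4 → miss, evict 0, frames {1,3,2,4}
1 → hit
3 → hit
0 → miss, evict 1, frames {3,2,4,0}
1 → miss, evict 3, frames {2,4,0,1}
0 → hit
2 → hit
6 → miss, evict 2, frames {4,0,1,6}
1 → hit
Hits: 8 of 16 references → 8/16 = 0.5000.

0.50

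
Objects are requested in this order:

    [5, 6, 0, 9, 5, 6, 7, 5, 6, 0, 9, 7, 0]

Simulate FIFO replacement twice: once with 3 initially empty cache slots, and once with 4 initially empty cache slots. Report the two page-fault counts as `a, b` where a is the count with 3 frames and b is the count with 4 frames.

9, 10

3 frames: F F F F F F F . . F F . . → 9 faults.
4 frames: F F F F . . F F F F F F . → 10 faults.
10 > 9: adding a frame increased faults — Belady's anomaly.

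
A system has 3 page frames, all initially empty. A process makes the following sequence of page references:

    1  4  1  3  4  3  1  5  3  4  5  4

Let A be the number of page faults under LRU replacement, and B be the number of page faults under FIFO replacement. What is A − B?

1

Under LRU: F F . F . . . F . F . . → 5 faults.
Under FIFO: F F . F . . . F . . . . → 4 faults.
A − B = 5 − 4 = 1.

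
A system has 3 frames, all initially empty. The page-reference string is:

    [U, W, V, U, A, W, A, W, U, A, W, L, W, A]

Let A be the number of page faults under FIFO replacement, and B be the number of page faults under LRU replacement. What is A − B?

2

Under FIFO: F F F . F . . . F . F F . F → 8 faults.
Under LRU: F F F . F F . . . . . F . . → 6 faults.
A − B = 8 − 6 = 2.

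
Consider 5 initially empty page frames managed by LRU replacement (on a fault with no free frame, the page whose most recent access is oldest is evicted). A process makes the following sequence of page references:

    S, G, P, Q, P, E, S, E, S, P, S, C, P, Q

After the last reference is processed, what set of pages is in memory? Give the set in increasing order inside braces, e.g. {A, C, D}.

S → fault, frames [S]
G → fault, frames [S, G]
P → fault, frames [S, G, P]
Q → fault, frames [S, G, P, Q]
P → hit
E → fault, frames [S, G, Q, P, E]
S → hit
E → hit
S → hit
P → hit
S → hit
C → fault, evict G, frames [Q, E, P, S, C]
P → hit
Q → hit

{C, E, P, Q, S}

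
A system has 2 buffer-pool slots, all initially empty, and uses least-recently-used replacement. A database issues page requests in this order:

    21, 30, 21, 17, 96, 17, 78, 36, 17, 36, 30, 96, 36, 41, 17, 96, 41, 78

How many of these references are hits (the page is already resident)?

3

21 → fault, frames [21]
30 → fault, frames [21, 30]
21 → hit
17 → fault, evict 30, frames [21, 17]
96 → fault, evict 21, frames [17, 96]
17 → hit
78 → fault, evict 96, frames [17, 78]
36 → fault, evict 17, frames [78, 36]
17 → fault, evict 78, frames [36, 17]
36 → hit
30 → fault, evict 17, frames [36, 30]
96 → fault, evict 36, frames [30, 96]
36 → fault, evict 30, frames [96, 36]
41 → fault, evict 96, frames [36, 41]
17 → fault, evict 36, frames [41, 17]
96 → fault, evict 41, frames [17, 96]
41 → fault, evict 17, frames [96, 41]
78 → fault, evict 96, frames [41, 78]
Hits: 3.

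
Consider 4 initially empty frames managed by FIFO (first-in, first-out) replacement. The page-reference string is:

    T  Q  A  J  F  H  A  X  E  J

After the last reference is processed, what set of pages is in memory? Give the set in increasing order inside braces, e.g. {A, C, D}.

T → miss, frames [T]
Q → miss, frames [T, Q]
A → miss, frames [T, Q, A]
J → miss, frames [T, Q, A, J]
F → miss, evict T, frames [Q, A, J, F]
H → miss, evict Q, frames [A, J, F, H]
A → hit
X → miss, evict A, frames [J, F, H, X]
E → miss, evict J, frames [F, H, X, E]
J → miss, evict F, frames [H, X, E, J]

{E, H, J, X}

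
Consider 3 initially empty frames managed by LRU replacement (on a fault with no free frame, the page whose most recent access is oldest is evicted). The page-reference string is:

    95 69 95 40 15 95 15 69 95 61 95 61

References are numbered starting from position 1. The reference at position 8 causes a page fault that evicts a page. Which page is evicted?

40

pos 1: 95 -> miss, frames [95]
pos 2: 69 -> miss, frames [95, 69]
pos 3: 95 -> hit
pos 4: 40 -> miss, frames [69, 95, 40]
pos 5: 15 -> miss, evict 69, frames [95, 40, 15]
pos 6: 95 -> hit
pos 7: 15 -> hit
pos 8: 69 -> miss, evict 40, frames [95, 15, 69]
At position 8, page 40 is evicted.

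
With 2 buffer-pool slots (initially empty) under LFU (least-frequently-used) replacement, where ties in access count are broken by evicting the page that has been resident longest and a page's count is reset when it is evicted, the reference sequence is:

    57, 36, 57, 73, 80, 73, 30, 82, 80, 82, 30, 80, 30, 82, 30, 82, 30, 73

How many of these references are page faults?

17

57 → miss, frames (57)
36 → miss, frames (57 36)
57 → hit
73 → miss, evict 36, frames (57 73)
80 → miss, evict 73, frames (57 80)
73 → miss, evict 80, frames (57 73)
30 → miss, evict 73, frames (57 30)
82 → miss, evict 30, frames (57 82)
80 → miss, evict 82, frames (57 80)
82 → miss, evict 80, frames (57 82)
30 → miss, evict 82, frames (57 30)
80 → miss, evict 30, frames (57 80)
30 → miss, evict 80, frames (57 30)
82 → miss, evict 30, frames (57 82)
30 → miss, evict 82, frames (57 30)
82 → miss, evict 30, frames (57 82)
30 → miss, evict 82, frames (57 30)
73 → miss, evict 30, frames (57 73)
Page faults: 17.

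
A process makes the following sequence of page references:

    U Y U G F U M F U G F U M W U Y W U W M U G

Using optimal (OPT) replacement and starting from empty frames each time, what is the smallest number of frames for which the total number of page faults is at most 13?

f=1: 22 faults
f=2: 14 faults
f=3: 11 faults
f=4: 8 faults
f=5: 6 faults
f=6: 6 faults
Smallest f with faults ≤ 13 is 3.

3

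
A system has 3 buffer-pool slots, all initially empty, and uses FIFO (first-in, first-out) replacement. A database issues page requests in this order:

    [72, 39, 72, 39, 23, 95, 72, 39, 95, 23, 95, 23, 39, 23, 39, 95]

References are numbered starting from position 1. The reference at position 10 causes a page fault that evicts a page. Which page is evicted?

pos 1: 72 → miss, frames [72]
pos 2: 39 → miss, frames [72, 39]
pos 3: 72 → hit
pos 4: 39 → hit
pos 5: 23 → miss, frames [72, 39, 23]
pos 6: 95 → miss, evict 72, frames [39, 23, 95]
pos 7: 72 → miss, evict 39, frames [23, 95, 72]
pos 8: 39 → miss, evict 23, frames [95, 72, 39]
pos 9: 95 → hit
pos 10: 23 → miss, evict 95, frames [72, 39, 23]
At position 10, page 95 is evicted.

95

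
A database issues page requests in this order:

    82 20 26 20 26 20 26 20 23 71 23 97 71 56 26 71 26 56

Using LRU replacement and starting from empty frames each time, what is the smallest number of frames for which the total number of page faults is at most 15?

f=1: 18 faults
f=2: 11 faults
f=3: 8 faults
f=4: 8 faults
f=5: 8 faults
f=6: 7 faults
f=7: 7 faults
Smallest f with faults ≤ 15 is 2.

2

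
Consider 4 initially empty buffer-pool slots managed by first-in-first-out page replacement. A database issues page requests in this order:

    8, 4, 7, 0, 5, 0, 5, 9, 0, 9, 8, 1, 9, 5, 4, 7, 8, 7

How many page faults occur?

8 -> miss, frames {8}
4 -> miss, frames {8,4}
7 -> miss, frames {8,4,7}
0 -> miss, frames {8,4,7,0}
5 -> miss, evict 8, frames {4,7,0,5}
0 -> hit
5 -> hit
9 -> miss, evict 4, frames {7,0,5,9}
0 -> hit
9 -> hit
8 -> miss, evict 7, frames {0,5,9,8}
1 -> miss, evict 0, frames {5,9,8,1}
9 -> hit
5 -> hit
4 -> miss, evict 5, frames {9,8,1,4}
7 -> miss, evict 9, frames {8,1,4,7}
8 -> hit
7 -> hit
Page faults: 10.

10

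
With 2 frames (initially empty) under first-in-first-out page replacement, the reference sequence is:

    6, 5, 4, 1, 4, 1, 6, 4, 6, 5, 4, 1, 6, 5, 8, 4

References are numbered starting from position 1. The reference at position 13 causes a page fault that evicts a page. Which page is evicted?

5

pos 1: 6 -> miss, frames (6)
pos 2: 5 -> miss, frames (6 5)
pos 3: 4 -> miss, evict 6, frames (5 4)
pos 4: 1 -> miss, evict 5, frames (4 1)
pos 5: 4 -> hit
pos 6: 1 -> hit
pos 7: 6 -> miss, evict 4, frames (1 6)
pos 8: 4 -> miss, evict 1, frames (6 4)
pos 9: 6 -> hit
pos 10: 5 -> miss, evict 6, frames (4 5)
pos 11: 4 -> hit
pos 12: 1 -> miss, evict 4, frames (5 1)
pos 13: 6 -> miss, evict 5, frames (1 6)
At position 13, page 5 is evicted.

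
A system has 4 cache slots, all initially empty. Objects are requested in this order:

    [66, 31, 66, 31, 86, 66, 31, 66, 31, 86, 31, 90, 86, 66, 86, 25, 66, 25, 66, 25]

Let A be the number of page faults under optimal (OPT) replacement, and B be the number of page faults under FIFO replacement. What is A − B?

Under OPT: F F . . F . . . . . . F . . . F . . . . → 5 faults.
Under FIFO: F F . . F . . . . . . F . . . F F . . . → 6 faults.
A − B = 5 − 6 = -1.

-1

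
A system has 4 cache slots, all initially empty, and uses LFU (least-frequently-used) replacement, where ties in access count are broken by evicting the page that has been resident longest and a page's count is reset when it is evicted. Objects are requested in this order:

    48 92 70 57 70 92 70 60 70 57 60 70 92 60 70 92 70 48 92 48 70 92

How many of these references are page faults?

48 -> miss, frames {48}
92 -> miss, frames {48,92}
70 -> miss, frames {48,92,70}
57 -> miss, frames {48,92,70,57}
70 -> hit
92 -> hit
70 -> hit
60 -> miss, evict 48, frames {92,70,57,60}
70 -> hit
57 -> hit
60 -> hit
70 -> hit
92 -> hit
60 -> hit
70 -> hit
92 -> hit
70 -> hit
48 -> miss, evict 57, frames {92,70,60,48}
92 -> hit
48 -> hit
70 -> hit
92 -> hit
Page faults: 6.

6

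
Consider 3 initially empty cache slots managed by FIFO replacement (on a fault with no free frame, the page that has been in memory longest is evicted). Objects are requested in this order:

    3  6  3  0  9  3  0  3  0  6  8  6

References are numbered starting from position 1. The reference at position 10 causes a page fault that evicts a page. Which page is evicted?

pos 1: 3 → miss, frames (3)
pos 2: 6 → miss, frames (3 6)
pos 3: 3 → hit
pos 4: 0 → miss, frames (3 6 0)
pos 5: 9 → miss, evict 3, frames (6 0 9)
pos 6: 3 → miss, evict 6, frames (0 9 3)
pos 7: 0 → hit
pos 8: 3 → hit
pos 9: 0 → hit
pos 10: 6 → miss, evict 0, frames (9 3 6)
At position 10, page 0 is evicted.

0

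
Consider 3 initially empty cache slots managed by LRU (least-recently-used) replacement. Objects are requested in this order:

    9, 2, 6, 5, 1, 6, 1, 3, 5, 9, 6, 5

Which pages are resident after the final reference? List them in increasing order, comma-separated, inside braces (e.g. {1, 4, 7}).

9 → fault, frames [9]
2 → fault, frames [9, 2]
6 → fault, frames [9, 2, 6]
5 → fault, evict 9, frames [2, 6, 5]
1 → fault, evict 2, frames [6, 5, 1]
6 → hit
1 → hit
3 → fault, evict 5, frames [6, 1, 3]
5 → fault, evict 6, frames [1, 3, 5]
9 → fault, evict 1, frames [3, 5, 9]
6 → fault, evict 3, frames [5, 9, 6]
5 → hit

{5, 6, 9}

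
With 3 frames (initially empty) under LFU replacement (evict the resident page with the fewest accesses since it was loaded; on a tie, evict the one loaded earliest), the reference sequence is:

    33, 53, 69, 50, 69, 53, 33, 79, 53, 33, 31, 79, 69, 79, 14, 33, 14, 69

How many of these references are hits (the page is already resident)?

6

33 -> miss, frames [33]
53 -> miss, frames [33, 53]
69 -> miss, frames [33, 53, 69]
50 -> miss, evict 33, frames [53, 69, 50]
69 -> hit
53 -> hit
33 -> miss, evict 50, frames [53, 69, 33]
79 -> miss, evict 33, frames [53, 69, 79]
53 -> hit
33 -> miss, evict 79, frames [53, 69, 33]
31 -> miss, evict 33, frames [53, 69, 31]
79 -> miss, evict 31, frames [53, 69, 79]
69 -> hit
79 -> hit
14 -> miss, evict 79, frames [53, 69, 14]
33 -> miss, evict 14, frames [53, 69, 33]
14 -> miss, evict 33, frames [53, 69, 14]
69 -> hit
Hits: 6.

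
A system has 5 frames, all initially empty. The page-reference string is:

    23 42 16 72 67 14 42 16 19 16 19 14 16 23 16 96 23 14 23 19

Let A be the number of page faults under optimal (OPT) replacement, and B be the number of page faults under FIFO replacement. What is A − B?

-2

Under OPT: F F F F F F . . F . . . . . . F . . . . → 8 faults.
Under FIFO: F F F F F F . . F . . . . F F F . . . . → 10 faults.
A − B = 8 − 10 = -2.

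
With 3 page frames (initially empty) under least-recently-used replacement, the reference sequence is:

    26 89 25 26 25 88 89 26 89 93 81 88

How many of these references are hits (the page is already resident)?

26: fault, frames [26]
89: fault, frames [26, 89]
25: fault, frames [26, 89, 25]
26: hit
25: hit
88: fault, evict 89, frames [26, 25, 88]
89: fault, evict 26, frames [25, 88, 89]
26: fault, evict 25, frames [88, 89, 26]
89: hit
93: fault, evict 88, frames [26, 89, 93]
81: fault, evict 26, frames [89, 93, 81]
88: fault, evict 89, frames [93, 81, 88]
Hits: 3.

3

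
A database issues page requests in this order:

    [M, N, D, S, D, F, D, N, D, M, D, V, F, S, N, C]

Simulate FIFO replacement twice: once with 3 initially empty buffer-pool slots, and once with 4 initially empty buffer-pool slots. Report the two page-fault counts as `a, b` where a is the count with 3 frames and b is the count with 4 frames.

13, 9

3 frames: F F F F . F . F F F . F F F F F → 13 faults.
4 frames: F F F F . F . . . F . F . . F F → 9 faults.
9 < 13: adding a frame reduced faults, as is typical.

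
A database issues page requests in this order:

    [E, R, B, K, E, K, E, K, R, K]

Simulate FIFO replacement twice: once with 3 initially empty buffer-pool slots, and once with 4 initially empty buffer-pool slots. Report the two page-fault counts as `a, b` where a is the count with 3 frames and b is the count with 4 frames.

6, 4

3 frames: F F F F F . . . F . → 6 faults.
4 frames: F F F F . . . . . . → 4 faults.
4 < 6: adding a frame reduced faults, as is typical.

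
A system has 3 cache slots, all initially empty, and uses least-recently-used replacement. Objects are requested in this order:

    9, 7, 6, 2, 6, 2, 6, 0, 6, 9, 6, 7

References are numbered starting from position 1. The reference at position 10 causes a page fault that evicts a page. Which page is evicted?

pos 1: 9 -> miss, frames {9}
pos 2: 7 -> miss, frames {9,7}
pos 3: 6 -> miss, frames {9,7,6}
pos 4: 2 -> miss, evict 9, frames {7,6,2}
pos 5: 6 -> hit
pos 6: 2 -> hit
pos 7: 6 -> hit
pos 8: 0 -> miss, evict 7, frames {2,6,0}
pos 9: 6 -> hit
pos 10: 9 -> miss, evict 2, frames {0,6,9}
At position 10, page 2 is evicted.

2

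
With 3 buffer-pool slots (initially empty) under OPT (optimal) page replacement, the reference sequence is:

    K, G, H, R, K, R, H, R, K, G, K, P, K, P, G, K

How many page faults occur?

6

K → fault, frames [K]
G → fault, frames [K, G]
H → fault, frames [K, G, H]
R → fault, evict G, frames [K, H, R]
K → hit
R → hit
H → hit
R → hit
K → hit
G → fault, evict R, frames [K, H, G]
K → hit
P → fault, evict H, frames [K, G, P]
K → hit
P → hit
G → hit
K → hit
Page faults: 6.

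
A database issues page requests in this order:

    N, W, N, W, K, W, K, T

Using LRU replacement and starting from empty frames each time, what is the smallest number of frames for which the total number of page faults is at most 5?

f=1: 8 faults
f=2: 4 faults
f=3: 4 faults
f=4: 4 faults
Smallest f with faults ≤ 5 is 2.

2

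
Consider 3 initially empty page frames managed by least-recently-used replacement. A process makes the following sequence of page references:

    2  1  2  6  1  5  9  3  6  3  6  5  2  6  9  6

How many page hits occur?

2 → miss, frames (2)
1 → miss, frames (2 1)
2 → hit
6 → miss, frames (1 2 6)
1 → hit
5 → miss, evict 2, frames (6 1 5)
9 → miss, evict 6, frames (1 5 9)
3 → miss, evict 1, frames (5 9 3)
6 → miss, evict 5, frames (9 3 6)
3 → hit
6 → hit
5 → miss, evict 9, frames (3 6 5)
2 → miss, evict 3, frames (6 5 2)
6 → hit
9 → miss, evict 5, frames (2 6 9)
6 → hit
Hits: 6.

6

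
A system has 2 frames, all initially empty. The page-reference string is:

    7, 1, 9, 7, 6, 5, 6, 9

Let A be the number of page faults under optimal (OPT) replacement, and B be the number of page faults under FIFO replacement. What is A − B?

Under OPT: F F F . F F . F → 6 faults.
Under FIFO: F F F F F F . F → 7 faults.
A − B = 6 − 7 = -1.

-1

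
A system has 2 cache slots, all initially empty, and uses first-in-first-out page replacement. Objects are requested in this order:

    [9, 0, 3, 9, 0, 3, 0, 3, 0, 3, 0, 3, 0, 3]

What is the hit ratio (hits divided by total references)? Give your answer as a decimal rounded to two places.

0.57

9: miss, frames (9)
0: miss, frames (9 0)
3: miss, evict 9, frames (0 3)
9: miss, evict 0, frames (3 9)
0: miss, evict 3, frames (9 0)
3: miss, evict 9, frames (0 3)
0: hit
3: hit
0: hit
3: hit
0: hit
3: hit
0: hit
3: hit
Hits: 8 of 14 references → 8/14 = 0.5714.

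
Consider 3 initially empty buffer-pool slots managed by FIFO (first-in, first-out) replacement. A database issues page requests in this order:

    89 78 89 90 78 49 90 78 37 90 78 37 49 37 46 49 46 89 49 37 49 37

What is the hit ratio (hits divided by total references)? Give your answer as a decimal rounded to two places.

0.55

89 → miss, frames {89}
78 → miss, frames {89,78}
89 → hit
90 → miss, frames {89,78,90}
78 → hit
49 → miss, evict 89, frames {78,90,49}
90 → hit
78 → hit
37 → miss, evict 78, frames {90,49,37}
90 → hit
78 → miss, evict 90, frames {49,37,78}
37 → hit
49 → hit
37 → hit
46 → miss, evict 49, frames {37,78,46}
49 → miss, evict 37, frames {78,46,49}
46 → hit
89 → miss, evict 78, frames {46,49,89}
49 → hit
37 → miss, evict 46, frames {49,89,37}
49 → hit
37 → hit
Hits: 12 of 22 references → 12/22 = 0.5455.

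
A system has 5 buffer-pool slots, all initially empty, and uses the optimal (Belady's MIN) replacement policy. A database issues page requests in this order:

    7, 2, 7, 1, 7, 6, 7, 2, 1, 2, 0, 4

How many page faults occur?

7 -> miss, frames (7)
2 -> miss, frames (7 2)
7 -> hit
1 -> miss, frames (7 2 1)
7 -> hit
6 -> miss, frames (7 2 1 6)
7 -> hit
2 -> hit
1 -> hit
2 -> hit
0 -> miss, frames (7 2 1 6 0)
4 -> miss, evict 0, frames (7 2 1 6 4)
Page faults: 6.

6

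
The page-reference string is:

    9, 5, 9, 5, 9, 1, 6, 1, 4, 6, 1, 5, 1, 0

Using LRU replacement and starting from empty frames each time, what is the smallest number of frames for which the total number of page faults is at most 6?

f=1: 14 faults
f=2: 9 faults
f=3: 7 faults
f=4: 7 faults
f=5: 6 faults
f=6: 6 faults
Smallest f with faults ≤ 6 is 5.

5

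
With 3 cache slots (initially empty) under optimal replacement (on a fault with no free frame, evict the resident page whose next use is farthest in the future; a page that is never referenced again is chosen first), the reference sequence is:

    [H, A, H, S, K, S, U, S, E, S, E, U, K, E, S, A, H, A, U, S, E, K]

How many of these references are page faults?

12

H -> fault, frames {H}
A -> fault, frames {H,A}
H -> hit
S -> fault, frames {H,A,S}
K -> fault, evict H, frames {A,S,K}
S -> hit
U -> fault, evict A, frames {S,K,U}
S -> hit
E -> fault, evict K, frames {S,U,E}
S -> hit
E -> hit
U -> hit
K -> fault, evict U, frames {S,E,K}
E -> hit
S -> hit
A -> fault, evict K, frames {S,E,A}
H -> fault, evict E, frames {S,A,H}
A -> hit
U -> fault, evict H, frames {S,A,U}
S -> hit
E -> fault, evict U, frames {S,A,E}
K -> fault, evict E, frames {S,A,K}
Page faults: 12.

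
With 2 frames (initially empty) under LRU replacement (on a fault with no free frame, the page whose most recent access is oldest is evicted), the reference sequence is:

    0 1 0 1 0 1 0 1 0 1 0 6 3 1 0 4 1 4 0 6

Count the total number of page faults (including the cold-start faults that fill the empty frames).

10

0: fault, frames [0]
1: fault, frames [0, 1]
0: hit
1: hit
0: hit
1: hit
0: hit
1: hit
0: hit
1: hit
0: hit
6: fault, evict 1, frames [0, 6]
3: fault, evict 0, frames [6, 3]
1: fault, evict 6, frames [3, 1]
0: fault, evict 3, frames [1, 0]
4: fault, evict 1, frames [0, 4]
1: fault, evict 0, frames [4, 1]
4: hit
0: fault, evict 1, frames [4, 0]
6: fault, evict 4, frames [0, 6]
Page faults: 10.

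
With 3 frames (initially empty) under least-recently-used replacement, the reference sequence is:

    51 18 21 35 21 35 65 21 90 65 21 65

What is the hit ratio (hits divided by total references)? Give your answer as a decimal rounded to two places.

0.50

51 → fault, frames (51)
18 → fault, frames (51 18)
21 → fault, frames (51 18 21)
35 → fault, evict 51, frames (18 21 35)
21 → hit
35 → hit
65 → fault, evict 18, frames (21 35 65)
21 → hit
90 → fault, evict 35, frames (65 21 90)
65 → hit
21 → hit
65 → hit
Hits: 6 of 12 references → 6/12 = 0.5000.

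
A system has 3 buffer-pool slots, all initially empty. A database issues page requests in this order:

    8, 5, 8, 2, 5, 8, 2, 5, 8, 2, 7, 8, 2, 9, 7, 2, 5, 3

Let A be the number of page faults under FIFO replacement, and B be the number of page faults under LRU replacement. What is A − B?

1

Under FIFO: F F . F . . . . . . F F . F . F F F → 9 faults.
Under LRU: F F . F . . . . . . F . . F F . F F → 8 faults.
A − B = 9 − 8 = 1.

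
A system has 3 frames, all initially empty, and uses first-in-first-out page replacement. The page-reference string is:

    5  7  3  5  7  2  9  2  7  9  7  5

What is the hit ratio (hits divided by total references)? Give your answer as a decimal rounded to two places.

0.42

5 -> fault, frames {5}
7 -> fault, frames {5,7}
3 -> fault, frames {5,7,3}
5 -> hit
7 -> hit
2 -> fault, evict 5, frames {7,3,2}
9 -> fault, evict 7, frames {3,2,9}
2 -> hit
7 -> fault, evict 3, frames {2,9,7}
9 -> hit
7 -> hit
5 -> fault, evict 2, frames {9,7,5}
Hits: 5 of 12 references → 5/12 = 0.4167.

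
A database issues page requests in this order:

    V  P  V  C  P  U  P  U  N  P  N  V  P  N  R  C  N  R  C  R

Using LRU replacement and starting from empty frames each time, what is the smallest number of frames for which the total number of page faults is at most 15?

f=1: 20 faults
f=2: 15 faults
f=3: 8 faults
f=4: 8 faults
f=5: 7 faults
f=6: 6 faults
Smallest f with faults ≤ 15 is 2.

2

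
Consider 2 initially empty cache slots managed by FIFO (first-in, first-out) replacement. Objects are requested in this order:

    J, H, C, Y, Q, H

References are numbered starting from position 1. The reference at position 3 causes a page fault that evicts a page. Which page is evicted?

J

pos 1: J: miss, frames (J)
pos 2: H: miss, frames (J H)
pos 3: C: miss, evict J, frames (H C)
At position 3, page J is evicted.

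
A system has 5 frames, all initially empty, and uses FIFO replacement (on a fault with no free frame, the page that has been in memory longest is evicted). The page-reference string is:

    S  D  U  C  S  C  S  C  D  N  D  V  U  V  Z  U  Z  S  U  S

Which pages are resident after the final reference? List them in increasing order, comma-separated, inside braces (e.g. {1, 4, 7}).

{N, S, U, V, Z}

S -> miss, frames {S}
D -> miss, frames {S,D}
U -> miss, frames {S,D,U}
C -> miss, frames {S,D,U,C}
S -> hit
C -> hit
S -> hit
C -> hit
D -> hit
N -> miss, frames {S,D,U,C,N}
D -> hit
V -> miss, evict S, frames {D,U,C,N,V}
U -> hit
V -> hit
Z -> miss, evict D, frames {U,C,N,V,Z}
U -> hit
Z -> hit
S -> miss, evict U, frames {C,N,V,Z,S}
U -> miss, evict C, frames {N,V,Z,S,U}
S -> hit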